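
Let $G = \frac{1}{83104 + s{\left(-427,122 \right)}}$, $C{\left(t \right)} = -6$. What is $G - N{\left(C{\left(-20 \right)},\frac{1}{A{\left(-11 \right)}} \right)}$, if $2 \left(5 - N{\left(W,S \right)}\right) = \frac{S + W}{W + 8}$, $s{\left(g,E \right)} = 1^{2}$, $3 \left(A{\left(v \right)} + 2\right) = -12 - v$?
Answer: $- \frac{15374397}{2326940} \approx -6.6071$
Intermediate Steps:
$A{\left(v \right)} = -6 - \frac{v}{3}$ ($A{\left(v \right)} = -2 + \frac{-12 - v}{3} = -2 - \left(4 + \frac{v}{3}\right) = -6 - \frac{v}{3}$)
$s{\left(g,E \right)} = 1$
$N{\left(W,S \right)} = 5 - \frac{S + W}{2 \left(8 + W\right)}$ ($N{\left(W,S \right)} = 5 - \frac{\left(S + W\right) \frac{1}{W + 8}}{2} = 5 - \frac{\left(S + W\right) \frac{1}{8 + W}}{2} = 5 - \frac{\frac{1}{8 + W} \left(S + W\right)}{2} = 5 - \frac{S + W}{2 \left(8 + W\right)}$)
$G = \frac{1}{83105}$ ($G = \frac{1}{83104 + 1} = \frac{1}{83105} \approx 1.2033 \cdot 10^{-5}$)
$G - N{\left(C{\left(-20 \right)},\frac{1}{A{\left(-11 \right)}} \right)} = \frac{1}{83105} - \frac{80 - \frac{1}{-6 - - \frac{11}{3}} + 9 \left(-6\right)}{2 \left(8 - 6\right)} = \frac{1}{83105} - \frac{80 - \frac{1}{-6 + \frac{11}{3}} - 54}{2 \cdot 2} = \frac{1}{83105} - \frac{1}{2} \cdot \frac{1}{2} \left(80 - \frac{1}{- \frac{7}{3}} - 54\right) = \frac{1}{83105} - \frac{1}{2} \cdot \frac{1}{2} \left(80 - - \frac{3}{7} - 54\right) = \frac{1}{83105} - \frac{1}{2} \cdot \frac{1}{2} \left(80 + \frac{3}{7} - 54\right) = \frac{1}{83105} - \frac{1}{2} \cdot \frac{1}{2} \cdot \frac{185}{7} = \frac{1}{83105} - \frac{185}{28} = - \frac{15374397}{2326940}$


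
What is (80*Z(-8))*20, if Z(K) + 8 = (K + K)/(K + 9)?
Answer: -38400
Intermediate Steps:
Z(K) = -8 + 2*K/(9 + K) (Z(K) = -8 + (K + K)/(K + 9) = -8 + (2*K)/(9 + K) = -8 + 2*K/(9 + K))
(80*Z(-8))*20 = (80*(6*(-12 - 1*(-8))/(9 - 8)))*20 = (80*(6*(-12 + 8)/1))*20 = (80*(6*1*(-4)))*20 = (80*(-24))*20 = -1920*20 = -38400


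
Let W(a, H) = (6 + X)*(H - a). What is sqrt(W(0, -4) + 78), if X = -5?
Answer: sqrt(74) ≈ 8.6023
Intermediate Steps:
W(a, H) = H - a (W(a, H) = (6 - 5)*(H - a) = 1*(H - a) = H - a)
sqrt(W(0, -4) + 78) = sqrt((-4 - 1*0) + 78) = sqrt((-4 + 0) + 78) = sqrt(-4 + 78) = sqrt(74)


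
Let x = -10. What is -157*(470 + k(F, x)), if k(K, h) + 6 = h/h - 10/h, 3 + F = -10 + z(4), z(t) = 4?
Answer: -73162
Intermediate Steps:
F = -9 (F = -3 + (-10 + 4) = -3 - 6 = -9)
k(K, h) = -5 - 10/h (k(K, h) = -6 + (h/h - 10/h) = -6 + (1 - 10/h) = -5 - 10/h)
-157*(470 + k(F, x)) = -157*(470 + (-5 - 10/(-10))) = -157*(470 + (-5 - 10*(-⅒))) = -157*(470 + (-5 + 1)) = -157*(470 - 4) = -157*466 = -73162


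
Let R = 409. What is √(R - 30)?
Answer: √379 ≈ 19.468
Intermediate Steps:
√(R - 30) = √(409 - 30) = √379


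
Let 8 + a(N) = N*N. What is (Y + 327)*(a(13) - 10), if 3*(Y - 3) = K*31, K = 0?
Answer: 49830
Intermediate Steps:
a(N) = -8 + N**2 (a(N) = -8 + N*N = -8 + N**2)
Y = 3 (Y = 3 + (0*31)/3 = 3 + (1/3)*0 = 3 + 0 = 3)
(Y + 327)*(a(13) - 10) = (3 + 327)*((-8 + 13**2) - 10) = 330*((-8 + 169) - 10) = 330*(161 - 10) = 330*151 = 49830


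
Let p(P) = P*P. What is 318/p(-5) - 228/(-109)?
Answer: 40362/2725 ≈ 14.812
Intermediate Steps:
p(P) = P²
318/p(-5) - 228/(-109) = 318/((-5)²) - 228/(-109) = 318/25 - 228*(-1/109) = 318*(1/25) + 228/109 = 318/25 + 228/109 = 40362/2725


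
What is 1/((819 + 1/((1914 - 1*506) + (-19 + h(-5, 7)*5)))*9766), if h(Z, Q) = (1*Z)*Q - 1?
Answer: 1209/9670019752 ≈ 1.2503e-7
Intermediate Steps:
h(Z, Q) = -1 + Q*Z (h(Z, Q) = Z*Q - 1 = Q*Z - 1 = -1 + Q*Z)
1/((819 + 1/((1914 - 1*506) + (-19 + h(-5, 7)*5)))*9766) = 1/((819 + 1/((1914 - 1*506) + (-19 + (-1 + 7*(-5))*5)))*9766) = (1/9766)/(819 + 1/((1914 - 506) + (-19 + (-1 - 35)*5))) = (1/9766)/(819 + 1/(1408 + (-19 - 36*5))) = (1/9766)/(819 + 1/(1408 + (-19 - 180))) = (1/9766)/(819 + 1/(1408 - 199)) = (1/9766)/(819 + 1/1209) = (1/9766)/(990172/1209) = (1209/990172)*(1/9766) = 1209/9670019752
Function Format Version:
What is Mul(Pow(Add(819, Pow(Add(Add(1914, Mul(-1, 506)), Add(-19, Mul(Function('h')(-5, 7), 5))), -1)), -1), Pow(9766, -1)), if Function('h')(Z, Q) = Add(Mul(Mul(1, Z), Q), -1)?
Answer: Rational(1209, 9670019752) ≈ 1.2503e-7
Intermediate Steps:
Function('h')(Z, Q) = Add(-1, Mul(Q, Z)) (Function('h')(Z, Q) = Add(Mul(Z, Q), -1) = Add(Mul(Q, Z), -1) = Add(-1, Mul(Q, Z)))
Mul(Pow(Add(819, Pow(Add(Add(1914, Mul(-1, 506)), Add(-19, Mul(Function('h')(-5, 7), 5))), -1)), -1), Pow(9766, -1)) = Mul(Pow(Add(819, Pow(Add(Add(1914, Mul(-1, 506)), Add(-19, Mul(Add(-1, Mul(7, -5)), 5))), -1)), -1), Pow(9766, -1)) = Mul(Pow(Add(819, Pow(Add(Add(1914, -506), Add(-19, Mul(Add(-1, -35), 5))), -1)), -1), Rational(1, 9766)) = Mul(Pow(Add(819, Pow(Add(1408, Add(-19, Mul(-36, 5))), -1)), -1), Rational(1, 9766)) = Mul(Pow(Add(819, Pow(Add(1408, Add(-19, -180)), -1)), -1), Rational(1, 9766)) = Mul(Pow(Add(819, Pow(Add(1408, -199), -1)), -1), Rational(1, 9766)) = Mul(Pow(Add(819, Pow(1209, -1)), -1), Rational(1, 9766)) = Mul(Pow(Add(819, Rational(1, 1209)), -1), Rational(1, 9766)) = Mul(Pow(Rational(990172, 1209), -1), Rational(1, 9766)) = Mul(Rational(1209, 990172), Rational(1, 9766)) = Rational(1209, 9670019752)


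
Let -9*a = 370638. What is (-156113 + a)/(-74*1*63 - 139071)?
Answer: 65765/47911 ≈ 1.3727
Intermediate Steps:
a = -41182 (a = -1/9*370638 = -41182)
(-156113 + a)/(-74*1*63 - 139071) = (-156113 - 41182)/(-74*1*63 - 139071) = -197295/(-74*63 - 139071) = -197295/(-4662 - 139071) = -197295/(-143733) = -197295*(-1/143733) = 65765/47911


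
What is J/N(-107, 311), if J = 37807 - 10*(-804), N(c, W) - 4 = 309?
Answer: 45847/313 ≈ 146.48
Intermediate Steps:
N(c, W) = 313 (N(c, W) = 4 + 309 = 313)
J = 45847 (J = 37807 - 1*(-8040) = 37807 + 8040 = 45847)
J/N(-107, 311) = 45847/313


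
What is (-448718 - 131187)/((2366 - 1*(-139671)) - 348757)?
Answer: 115981/41344 ≈ 2.8053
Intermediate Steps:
(-448718 - 131187)/((2366 - 1*(-139671)) - 348757) = -579905/((2366 + 139671) - 348757) = -579905/(142037 - 348757) = -579905/(-206720) = -579905*(-1/206720) = 115981/41344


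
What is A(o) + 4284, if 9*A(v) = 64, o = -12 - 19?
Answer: 38620/9 ≈ 4291.1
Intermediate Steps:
o = -31
A(v) = 64/9 (A(v) = (⅑)*64 = 64/9)
A(o) + 4284 = 64/9 + 4284 = 38620/9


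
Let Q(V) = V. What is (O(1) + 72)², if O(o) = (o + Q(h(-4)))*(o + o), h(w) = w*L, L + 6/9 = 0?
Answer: 56644/9 ≈ 6293.8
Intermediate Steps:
L = -⅔ (L = -⅔ + 0 = -⅔ ≈ -0.66667)
h(w) = -2*w/3 (h(w) = w*(-⅔) = -2*w/3)
O(o) = 2*o*(8/3 + o) (O(o) = (o - ⅔*(-4))*(o + o) = (o + 8/3)*(2*o) = (8/3 + o)*(2*o) = 2*o*(8/3 + o))
(O(1) + 72)² = ((⅔)*1*(8 + 3*1) + 72)² = ((⅔)*1*(8 + 3) + 72)² = ((⅔)*1*11 + 72)² = (22/3 + 72)² = (238/3)² = 56644/9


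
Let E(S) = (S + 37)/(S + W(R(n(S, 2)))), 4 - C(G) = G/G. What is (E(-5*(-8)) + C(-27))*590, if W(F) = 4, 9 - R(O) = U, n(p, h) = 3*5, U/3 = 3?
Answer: 5605/2 ≈ 2802.5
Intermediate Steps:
U = 9 (U = 3*3 = 9)
n(p, h) = 15
R(O) = 0 (R(O) = 9 - 1*9 = 9 - 9 = 0)
C(G) = 3 (C(G) = 4 - G/G = 4 - 1*1 = 4 - 1 = 3)
E(S) = (37 + S)/(4 + S) (E(S) = (S + 37)/(S + 4) = (37 + S)/(4 + S))
(E(-5*(-8)) + C(-27))*590 = ((37 - 5*(-8))/(4 - 5*(-8)) + 3)*590 = ((37 + 40)/(4 + 40) + 3)*590 = (77/44 + 3)*590 = ((1/44)*77 + 3)*590 = (7/4 + 3)*590 = (19/4)*590 = 5605/2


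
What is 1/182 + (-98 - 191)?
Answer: -52597/182 ≈ -288.99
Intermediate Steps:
1/182 + (-98 - 191) = 1/182 - 289 = -52597/182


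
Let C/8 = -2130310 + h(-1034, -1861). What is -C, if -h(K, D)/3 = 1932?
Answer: 17088848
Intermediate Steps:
h(K, D) = -5796 (h(K, D) = -3*1932 = -5796)
C = -17088848 (C = 8*(-2130310 - 5796) = 8*(-2136106) = -17088848)
-C = -1*(-17088848) = 17088848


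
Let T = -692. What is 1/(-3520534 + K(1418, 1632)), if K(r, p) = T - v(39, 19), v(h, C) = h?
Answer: -1/3521265 ≈ -2.8399e-7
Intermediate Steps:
K(r, p) = -731 (K(r, p) = -692 - 1*39 = -692 - 39 = -731)
1/(-3520534 + K(1418, 1632)) = 1/(-3520534 - 731) = 1/(-3521265) = -1/3521265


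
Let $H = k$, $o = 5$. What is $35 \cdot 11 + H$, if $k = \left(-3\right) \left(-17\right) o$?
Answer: $640$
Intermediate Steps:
$k = 255$ ($k = \left(-3\right) \left(-17\right) 5 = 51 \cdot 5 = 255$)
$H = 255$
$35 \cdot 11 + H = 35 \cdot 11 + 255 = 385 + 255 = 640$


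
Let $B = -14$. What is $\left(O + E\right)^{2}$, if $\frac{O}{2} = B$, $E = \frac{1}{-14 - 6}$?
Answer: $\frac{314721}{400} \approx 786.8$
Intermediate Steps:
$E = - \frac{1}{20}$ ($E = \frac{1}{-20} = - \frac{1}{20} \approx -0.05$)
$O = -28$ ($O = 2 \left(-14\right) = -28$)
$\left(O + E\right)^{2} = \left(-28 - \frac{1}{20}\right)^{2} = \left(- \frac{561}{20}\right)^{2} = \frac{314721}{400}$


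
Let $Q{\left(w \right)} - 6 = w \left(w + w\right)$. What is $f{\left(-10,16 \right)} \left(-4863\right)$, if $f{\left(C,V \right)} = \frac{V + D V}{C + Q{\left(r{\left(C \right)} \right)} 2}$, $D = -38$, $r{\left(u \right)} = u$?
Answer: $\frac{479816}{67} \approx 7161.4$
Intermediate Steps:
$Q{\left(w \right)} = 6 + 2 w^{2}$ ($Q{\left(w \right)} = 6 + w \left(w + w\right) = 6 + w 2 w = 6 + 2 w^{2}$)
$f{\left(C,V \right)} = - \frac{37 V}{12 + C + 4 C^{2}}$ ($f{\left(C,V \right)} = \frac{V - 38 V}{C + \left(6 + 2 C^{2}\right) 2} = \frac{\left(-37\right) V}{C + \left(12 + 4 C^{2}\right)} = \frac{\left(-37\right) V}{12 + C + 4 C^{2}} = - \frac{37 V}{12 + C + 4 C^{2}}$)
$f{\left(-10,16 \right)} \left(-4863\right) = \left(-37\right) 16 \frac{1}{12 - 10 + 4 \left(-10\right)^{2}} \left(-4863\right) = \left(-37\right) 16 \frac{1}{12 - 10 + 4 \cdot 100} \left(-4863\right) = \left(-37\right) 16 \frac{1}{12 - 10 + 400} \left(-4863\right) = \left(-37\right) 16 \cdot \frac{1}{402} \left(-4863\right) = \left(- \frac{296}{201}\right) \left(-4863\right) = \frac{479816}{67}$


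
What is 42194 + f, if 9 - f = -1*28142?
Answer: 70345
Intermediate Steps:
f = 28151 (f = 9 - (-1)*28142 = 9 - 1*(-28142) = 9 + 28142 = 28151)
42194 + f = 42194 + 28151 = 70345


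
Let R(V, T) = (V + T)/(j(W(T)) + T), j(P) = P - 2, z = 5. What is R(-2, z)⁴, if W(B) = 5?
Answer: 81/4096 ≈ 0.019775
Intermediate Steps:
j(P) = -2 + P
R(V, T) = (T + V)/(3 + T) (R(V, T) = (V + T)/((-2 + 5) + T) = (T + V)/(3 + T))
R(-2, z)⁴ = ((5 - 2)/(3 + 5))⁴ = (3/8)⁴ = 81/4096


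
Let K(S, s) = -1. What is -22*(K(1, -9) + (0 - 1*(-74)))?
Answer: -1606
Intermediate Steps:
-22*(K(1, -9) + (0 - 1*(-74))) = -22*(-1 + (0 - 1*(-74))) = -22*(-1 + (0 + 74)) = -22*(-1 + 74) = -22*73 = -1606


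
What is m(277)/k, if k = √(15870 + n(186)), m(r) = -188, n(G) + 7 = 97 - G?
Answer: -94*√15774/7887 ≈ -1.4969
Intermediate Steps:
n(G) = 90 - G (n(G) = -7 + (97 - G) = 90 - G)
k = √15774 (k = √(15870 + (90 - 1*186)) = √(15870 + (90 - 186)) = √(15870 - 96) = √15774 ≈ 125.59)
m(277)/k = -188*√15774/15774 = -94*√15774/7887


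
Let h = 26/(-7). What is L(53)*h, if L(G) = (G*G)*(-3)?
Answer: 219102/7 ≈ 31300.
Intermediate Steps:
L(G) = -3*G² (L(G) = G²*(-3) = -3*G²)
h = -26/7 (h = 26*(-⅐) = -26/7 ≈ -3.7143)
L(53)*h = -3*53²*(-26/7) = -3*2809*(-26/7) = -8427*(-26/7) = 219102/7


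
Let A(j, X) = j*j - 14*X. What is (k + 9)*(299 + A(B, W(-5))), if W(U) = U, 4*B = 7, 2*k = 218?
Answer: 351227/8 ≈ 43903.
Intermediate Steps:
k = 109 (k = (½)*218 = 109)
B = 7/4 (B = (¼)*7 = 7/4 ≈ 1.7500)
A(j, X) = j² - 14*X
(k + 9)*(299 + A(B, W(-5))) = (109 + 9)*(299 + ((7/4)² - 14*(-5))) = 118*(299 + (49/16 + 70)) = 118*(299 + 1169/16) = 118*(5953/16) = 351227/8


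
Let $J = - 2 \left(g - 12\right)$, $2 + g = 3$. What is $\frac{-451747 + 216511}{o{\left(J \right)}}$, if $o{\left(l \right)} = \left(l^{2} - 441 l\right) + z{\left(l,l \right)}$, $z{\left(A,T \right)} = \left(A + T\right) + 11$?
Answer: $\frac{235236}{9163} \approx 25.672$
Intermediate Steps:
$g = 1$ ($g = -2 + 3 = 1$)
$z{\left(A,T \right)} = 11 + A + T$
$J = 22$ ($J = - 2 \left(1 - 12\right) = \left(-2\right) \left(-11\right) = 22$)
$o{\left(l \right)} = 11 + l^{2} - 439 l$ ($o{\left(l \right)} = \left(l^{2} - 441 l\right) + \left(11 + l + l\right) = \left(l^{2} - 441 l\right) + \left(11 + 2 l\right) = 11 + l^{2} - 439 l$)
$\frac{-451747 + 216511}{o{\left(J \right)}} = \frac{-451747 + 216511}{11 + 22^{2} - 9658} = - \frac{235236}{11 + 484 - 9658} = - \frac{235236}{-9163} = \left(-235236\right) \left(- \frac{1}{9163}\right) = \frac{235236}{9163}$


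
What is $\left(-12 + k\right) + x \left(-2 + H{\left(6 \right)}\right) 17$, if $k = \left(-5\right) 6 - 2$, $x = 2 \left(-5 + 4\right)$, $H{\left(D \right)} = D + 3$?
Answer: $-282$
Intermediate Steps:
$H{\left(D \right)} = 3 + D$
$x = -2$ ($x = 2 \left(-1\right) = -2$)
$k = -32$ ($k = -30 - 2 = -32$)
$\left(-12 + k\right) + x \left(-2 + H{\left(6 \right)}\right) 17 = \left(-12 - 32\right) + - 2 \left(-2 + \left(3 + 6\right)\right) 17 = -44 + - 2 \left(-2 + 9\right) 17 = -44 + \left(-2\right) 7 \cdot 17 = -44 - 238 = -282$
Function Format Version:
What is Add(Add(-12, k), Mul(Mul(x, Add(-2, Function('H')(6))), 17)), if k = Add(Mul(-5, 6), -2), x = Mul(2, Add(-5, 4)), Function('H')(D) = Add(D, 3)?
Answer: -282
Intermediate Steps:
Function('H')(D) = Add(3, D)
x = -2 (x = Mul(2, -1) = -2)
k = -32 (k = Add(-30, -2) = -32)
Add(Add(-12, k), Mul(Mul(x, Add(-2, Function('H')(6))), 17)) = Add(Add(-12, -32), Mul(Mul(-2, Add(-2, Add(3, 6))), 17)) = Add(-44, Mul(Mul(-2, Add(-2, 9)), 17)) = Add(-44, Mul(Mul(-2, 7), 17)) = Add(-44, Mul(-14, 17)) = Add(-44, -238) = -282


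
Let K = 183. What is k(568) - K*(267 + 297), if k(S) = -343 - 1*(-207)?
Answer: -103348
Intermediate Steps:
k(S) = -136 (k(S) = -343 + 207 = -136)
k(568) - K*(267 + 297) = -136 - 183*(267 + 297) = -136 - 183*564 = -136 - 1*103212 = -136 - 103212 = -103348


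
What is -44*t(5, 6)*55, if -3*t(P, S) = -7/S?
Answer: -8470/9 ≈ -941.11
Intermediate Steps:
t(P, S) = 7/(3*S) (t(P, S) = -(-7)/(3*S) = 7/(3*S))
-44*t(5, 6)*55 = -308/(3*6)*55 = -44*7/18*55 = -154/9*55 = -8470/9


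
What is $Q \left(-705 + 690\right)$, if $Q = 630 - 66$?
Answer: $-8460$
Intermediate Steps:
$Q = 564$
$Q \left(-705 + 690\right) = 564 \left(-705 + 690\right) = 564 \left(-15\right) = -8460$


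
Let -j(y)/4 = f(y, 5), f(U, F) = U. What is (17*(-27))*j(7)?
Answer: 12852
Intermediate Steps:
j(y) = -4*y
(17*(-27))*j(7) = (17*(-27))*(-4*7) = -459*(-28) = 12852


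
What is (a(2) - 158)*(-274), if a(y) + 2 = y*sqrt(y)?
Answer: 43840 - 548*sqrt(2) ≈ 43065.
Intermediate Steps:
a(y) = -2 + y**(3/2) (a(y) = -2 + y*sqrt(y) = -2 + y**(3/2))
(a(2) - 158)*(-274) = ((-2 + 2**(3/2)) - 158)*(-274) = ((-2 + 2*sqrt(2)) - 158)*(-274) = (-160 + 2*sqrt(2))*(-274) = 43840 - 548*sqrt(2)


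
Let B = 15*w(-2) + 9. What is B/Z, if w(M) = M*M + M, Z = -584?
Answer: -39/584 ≈ -0.066781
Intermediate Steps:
w(M) = M + M² (w(M) = M² + M = M + M²)
B = 39 (B = 15*(-2*(1 - 2)) + 9 = 15*(-2*(-1)) + 9 = 15*2 + 9 = 30 + 9 = 39)
B/Z = 39/(-584) = 39*(-1/584) = -39/584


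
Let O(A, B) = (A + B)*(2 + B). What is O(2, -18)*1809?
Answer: 463104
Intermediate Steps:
O(A, B) = (2 + B)*(A + B)
O(2, -18)*1809 = ((-18)² + 2*2 + 2*(-18) + 2*(-18))*1809 = (324 + 4 - 36 - 36)*1809 = 256*1809 = 463104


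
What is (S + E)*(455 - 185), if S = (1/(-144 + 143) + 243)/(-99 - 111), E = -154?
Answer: -293238/7 ≈ -41891.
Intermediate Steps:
S = -121/105 (S = (1/(-1) + 243)/(-210) = (-1 + 243)*(-1/210) = 242*(-1/210) = -121/105 ≈ -1.1524)
(S + E)*(455 - 185) = (-121/105 - 154)*(455 - 185) = -16291/105*270 = -293238/7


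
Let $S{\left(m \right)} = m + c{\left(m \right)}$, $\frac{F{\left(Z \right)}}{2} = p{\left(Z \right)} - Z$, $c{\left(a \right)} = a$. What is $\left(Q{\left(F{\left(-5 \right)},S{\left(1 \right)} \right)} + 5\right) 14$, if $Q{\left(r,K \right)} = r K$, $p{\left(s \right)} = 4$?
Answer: $574$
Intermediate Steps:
$F{\left(Z \right)} = 8 - 2 Z$ ($F{\left(Z \right)} = 2 \left(4 - Z\right) = 8 - 2 Z$)
$S{\left(m \right)} = 2 m$ ($S{\left(m \right)} = m + m = 2 m$)
$Q{\left(r,K \right)} = K r$
$\left(Q{\left(F{\left(-5 \right)},S{\left(1 \right)} \right)} + 5\right) 14 = \left(2 \cdot 1 \left(8 - -10\right) + 5\right) 14 = \left(2 \left(8 + 10\right) + 5\right) 14 = \left(2 \cdot 18 + 5\right) 14 = \left(36 + 5\right) 14 = 41 \cdot 14 = 574$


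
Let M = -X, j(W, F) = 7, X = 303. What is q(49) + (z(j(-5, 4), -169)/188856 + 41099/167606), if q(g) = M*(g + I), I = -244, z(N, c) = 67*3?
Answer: 311708143299685/5275566456 ≈ 59085.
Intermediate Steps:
M = -303 (M = -1*303 = -303)
z(N, c) = 201
q(g) = 73932 - 303*g (q(g) = -303*(g - 244) = -303*(-244 + g) = 73932 - 303*g)
q(49) + (z(j(-5, 4), -169)/188856 + 41099/167606) = (73932 - 303*49) + (201/188856 + 41099/167606) = (73932 - 14847) + (201*(1/188856) + 41099*(1/167606)) = 59085 + (67/62952 + 41099/167606) = 59085 + 1299246925/5275566456 = 311708143299685/5275566456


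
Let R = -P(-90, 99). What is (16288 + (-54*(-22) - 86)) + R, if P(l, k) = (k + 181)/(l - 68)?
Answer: 1373950/79 ≈ 17392.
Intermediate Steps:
P(l, k) = (181 + k)/(-68 + l)
R = 140/79 (R = -(181 + 99)/(-68 - 90) = -280/(-158) = -(-1)*280/158 = -1*(-140/79) = 140/79 ≈ 1.7722)
(16288 + (-54*(-22) - 86)) + R = (16288 + (-54*(-22) - 86)) + 140/79 = (16288 + (1188 - 86)) + 140/79 = (16288 + 1102) + 140/79 = 17390 + 140/79 = 1373950/79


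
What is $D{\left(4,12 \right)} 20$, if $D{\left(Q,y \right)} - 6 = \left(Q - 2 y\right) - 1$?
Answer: $-300$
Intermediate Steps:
$D{\left(Q,y \right)} = 5 + Q - 2 y$ ($D{\left(Q,y \right)} = 6 - \left(1 - Q + 2 y\right) = 5 + Q - 2 y$)
$D{\left(4,12 \right)} 20 = \left(5 + 4 - 24\right) 20 = \left(-15\right) 20 = -300$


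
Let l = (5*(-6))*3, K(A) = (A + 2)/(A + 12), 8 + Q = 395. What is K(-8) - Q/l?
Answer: 14/5 ≈ 2.8000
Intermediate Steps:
Q = 387 (Q = -8 + 395 = 387)
K(A) = (2 + A)/(12 + A)
l = -90 (l = -30*3 = -90)
K(-8) - Q/l = (2 - 8)/(12 - 8) - 387/(-90) = -6/4 - 387*(-1)/90 = (¼)*(-6) - 1*(-43/10) = -3/2 + 43/10 = 14/5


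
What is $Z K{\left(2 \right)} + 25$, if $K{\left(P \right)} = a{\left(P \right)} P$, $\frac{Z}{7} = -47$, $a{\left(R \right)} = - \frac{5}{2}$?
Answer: $1670$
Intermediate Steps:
$a{\left(R \right)} = - \frac{5}{2}$ ($a{\left(R \right)} = \left(-5\right) \frac{1}{2} = - \frac{5}{2}$)
$Z = -329$ ($Z = 7 \left(-47\right) = -329$)
$K{\left(P \right)} = - \frac{5 P}{2}$
$Z K{\left(2 \right)} + 25 = - 329 \left(\left(- \frac{5}{2}\right) 2\right) + 25 = \left(-329\right) \left(-5\right) + 25 = 1645 + 25 = 1670$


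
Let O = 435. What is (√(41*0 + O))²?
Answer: 435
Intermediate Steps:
(√(41*0 + O))² = (√(41*0 + 435))² = (√(0 + 435))² = (√435)² = 435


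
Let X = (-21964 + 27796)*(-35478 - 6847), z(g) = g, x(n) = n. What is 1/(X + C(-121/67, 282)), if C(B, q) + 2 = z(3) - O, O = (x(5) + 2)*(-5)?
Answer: -1/246839364 ≈ -4.0512e-9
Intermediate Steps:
O = -35 (O = (5 + 2)*(-5) = 7*(-5) = -35)
X = -246839400 (X = 5832*(-42325) = -246839400)
C(B, q) = 36 (C(B, q) = -2 + (3 - 1*(-35)) = -2 + (3 + 35) = -2 + 38 = 36)
1/(X + C(-121/67, 282)) = 1/(-246839400 + 36) = 1/(-246839364) = -1/246839364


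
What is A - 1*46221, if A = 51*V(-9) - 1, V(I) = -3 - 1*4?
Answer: -46579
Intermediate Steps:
V(I) = -7 (V(I) = -3 - 4 = -7)
A = -358 (A = 51*(-7) - 1 = -357 - 1 = -358)
A - 1*46221 = -358 - 1*46221 = -358 - 46221 = -46579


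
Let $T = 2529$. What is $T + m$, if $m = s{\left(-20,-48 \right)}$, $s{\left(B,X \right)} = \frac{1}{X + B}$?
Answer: $\frac{171971}{68} \approx 2529.0$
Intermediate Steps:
$s{\left(B,X \right)} = \frac{1}{B + X}$
$m = - \frac{1}{68}$ ($m = \frac{1}{-20 - 48} = \frac{1}{-68} = - \frac{1}{68} \approx -0.014706$)
$T + m = 2529 - \frac{1}{68} = \frac{171971}{68}$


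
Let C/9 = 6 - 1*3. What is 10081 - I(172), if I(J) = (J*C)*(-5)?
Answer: 33301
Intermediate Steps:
C = 27 (C = 9*(6 - 1*3) = 9*(6 - 3) = 9*3 = 27)
I(J) = -135*J (I(J) = (J*27)*(-5) = (27*J)*(-5) = -135*J)
10081 - I(172) = 10081 - (-135)*172 = 10081 - 1*(-23220) = 10081 + 23220 = 33301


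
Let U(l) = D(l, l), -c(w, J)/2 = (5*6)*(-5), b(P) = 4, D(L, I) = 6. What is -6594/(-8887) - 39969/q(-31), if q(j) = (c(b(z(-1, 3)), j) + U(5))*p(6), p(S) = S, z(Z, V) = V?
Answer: -38121991/1812948 ≈ -21.028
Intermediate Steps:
c(w, J) = 300 (c(w, J) = -2*5*6*(-5) = -60*(-5) = -2*(-150) = 300)
U(l) = 6
q(j) = 1836 (q(j) = (300 + 6)*6 = 306*6 = 1836)
-6594/(-8887) - 39969/q(-31) = -6594/(-8887) - 39969/1836 = -6594*(-1/8887) - 39969*1/1836 = 6594/8887 - 4441/204 = -38121991/1812948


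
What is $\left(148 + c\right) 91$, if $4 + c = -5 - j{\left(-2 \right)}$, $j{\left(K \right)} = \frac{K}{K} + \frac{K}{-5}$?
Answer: $\frac{62608}{5} \approx 12522.0$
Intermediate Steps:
$j{\left(K \right)} = 1 - \frac{K}{5}$ ($j{\left(K \right)} = 1 + K \left(- \frac{1}{5}\right) = 1 - \frac{K}{5}$)
$c = - \frac{52}{5}$ ($c = -4 - \left(6 + \frac{2}{5}\right) = -4 - \frac{32}{5} = - \frac{52}{5} \approx -10.4$)
$\left(148 + c\right) 91 = \left(148 - \frac{52}{5}\right) 91 = \frac{688}{5} \cdot 91 = \frac{62608}{5}$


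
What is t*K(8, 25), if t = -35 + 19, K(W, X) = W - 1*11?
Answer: 48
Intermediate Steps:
K(W, X) = -11 + W (K(W, X) = W - 11 = -11 + W)
t = -16
t*K(8, 25) = -16*(-11 + 8) = -16*(-3) = 48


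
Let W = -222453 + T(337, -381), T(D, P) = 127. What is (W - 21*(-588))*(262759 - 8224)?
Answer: -53446750230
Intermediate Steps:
W = -222326 (W = -222453 + 127 = -222326)
(W - 21*(-588))*(262759 - 8224) = (-222326 - 21*(-588))*(262759 - 8224) = (-222326 + 12348)*254535 = -209978*254535 = -53446750230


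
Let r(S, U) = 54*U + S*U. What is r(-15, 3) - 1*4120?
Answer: -4003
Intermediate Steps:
r(-15, 3) - 1*4120 = 3*(54 - 15) - 1*4120 = 3*39 - 4120 = 117 - 4120 = -4003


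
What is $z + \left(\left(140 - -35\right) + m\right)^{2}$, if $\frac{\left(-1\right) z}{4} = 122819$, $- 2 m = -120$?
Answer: $-436051$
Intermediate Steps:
$m = 60$ ($m = \left(- \frac{1}{2}\right) \left(-120\right) = 60$)
$z = -491276$ ($z = \left(-4\right) 122819 = -491276$)
$z + \left(\left(140 - -35\right) + m\right)^{2} = -491276 + \left(\left(140 - -35\right) + 60\right)^{2} = -491276 + \left(\left(140 + 35\right) + 60\right)^{2} = -491276 + \left(175 + 60\right)^{2} = -491276 + 235^{2} = -491276 + 55225 = -436051$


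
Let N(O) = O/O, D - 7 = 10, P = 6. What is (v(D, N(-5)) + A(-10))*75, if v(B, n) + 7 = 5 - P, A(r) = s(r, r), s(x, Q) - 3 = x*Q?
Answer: 7125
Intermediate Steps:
D = 17 (D = 7 + 10 = 17)
N(O) = 1
s(x, Q) = 3 + Q*x (s(x, Q) = 3 + x*Q = 3 + Q*x)
A(r) = 3 + r² (A(r) = 3 + r*r = 3 + r²)
v(B, n) = -8 (v(B, n) = -7 + (5 - 1*6) = -7 + (5 - 6) = -7 - 1 = -8)
(v(D, N(-5)) + A(-10))*75 = (-8 + (3 + (-10)²))*75 = (-8 + (3 + 100))*75 = (-8 + 103)*75 = 95*75 = 7125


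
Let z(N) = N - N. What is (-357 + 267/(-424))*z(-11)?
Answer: 0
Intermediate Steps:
z(N) = 0
(-357 + 267/(-424))*z(-11) = (-357 + 267/(-424))*0 = (-357 + 267*(-1/424))*0 = (-357 - 267/424)*0 = -151635/424*0 = 0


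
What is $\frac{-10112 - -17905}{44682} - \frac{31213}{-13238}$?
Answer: $\frac{374455750}{147875079} \approx 2.5322$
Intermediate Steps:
$\frac{-10112 - -17905}{44682} - \frac{31213}{-13238} = \left(-10112 + 17905\right) \frac{1}{44682} - - \frac{31213}{13238} = 7793 \cdot \frac{1}{44682} + \frac{31213}{13238} = \frac{7793}{44682} + \frac{31213}{13238} = \frac{374455750}{147875079}$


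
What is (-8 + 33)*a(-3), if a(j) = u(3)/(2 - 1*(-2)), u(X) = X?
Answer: 75/4 ≈ 18.750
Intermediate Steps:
a(j) = 3/4 (a(j) = 3/(2 - 1*(-2)) = 3/(2 + 2) = 3/4)
(-8 + 33)*a(-3) = (-8 + 33)*(3/4) = 25*(3/4) = 75/4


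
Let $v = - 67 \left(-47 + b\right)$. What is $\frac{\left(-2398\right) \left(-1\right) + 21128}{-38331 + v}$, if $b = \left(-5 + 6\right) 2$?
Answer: $- \frac{1307}{1962} \approx -0.66616$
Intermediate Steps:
$b = 2$ ($b = 1 \cdot 2 = 2$)
$v = 3015$ ($v = - 67 \left(-47 + 2\right) = \left(-67\right) \left(-45\right) = 3015$)
$\frac{\left(-2398\right) \left(-1\right) + 21128}{-38331 + v} = \frac{\left(-2398\right) \left(-1\right) + 21128}{-38331 + 3015} = \frac{2398 + 21128}{-35316} = 23526 \left(- \frac{1}{35316}\right) = - \frac{1307}{1962}$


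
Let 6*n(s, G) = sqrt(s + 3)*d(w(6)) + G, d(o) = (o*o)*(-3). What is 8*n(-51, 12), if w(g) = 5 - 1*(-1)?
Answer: 16 - 576*I*sqrt(3) ≈ 16.0 - 997.66*I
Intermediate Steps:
w(g) = 6 (w(g) = 5 + 1 = 6)
d(o) = -3*o**2 (d(o) = o**2*(-3) = -3*o**2)
n(s, G) = -18*sqrt(3 + s) + G/6 (n(s, G) = (sqrt(s + 3)*(-3*6**2) + G)/6 = (sqrt(3 + s)*(-3*36) + G)/6 = (sqrt(3 + s)*(-108) + G)/6 = (-108*sqrt(3 + s) + G)/6 = (G - 108*sqrt(3 + s))/6 = -18*sqrt(3 + s) + G/6)
8*n(-51, 12) = 8*(-18*sqrt(3 - 51) + (1/6)*12) = 8*(-72*I*sqrt(3) + 2) = 8*(2 - 72*I*sqrt(3)) = 16 - 576*I*sqrt(3)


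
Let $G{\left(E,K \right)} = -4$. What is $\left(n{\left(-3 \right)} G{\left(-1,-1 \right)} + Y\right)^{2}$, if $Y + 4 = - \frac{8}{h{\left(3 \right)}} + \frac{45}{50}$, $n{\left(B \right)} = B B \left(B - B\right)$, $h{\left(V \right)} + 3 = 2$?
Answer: $\frac{2401}{100} \approx 24.01$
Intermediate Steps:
$h{\left(V \right)} = -1$ ($h{\left(V \right)} = -3 + 2 = -1$)
$n{\left(B \right)} = 0$ ($n{\left(B \right)} = B^{2} \cdot 0 = 0$)
$Y = \frac{49}{10}$ ($Y = -4 + \left(- \frac{8}{-1} + \frac{45}{50}\right) = -4 + \left(\left(-8\right) \left(-1\right) + 45 \cdot \frac{1}{50}\right) = -4 + \left(8 + \frac{9}{10}\right) = -4 + \frac{89}{10} = \frac{49}{10} \approx 4.9$)
$\left(n{\left(-3 \right)} G{\left(-1,-1 \right)} + Y\right)^{2} = \left(0 \left(-4\right) + \frac{49}{10}\right)^{2} = \left(0 + \frac{49}{10}\right)^{2} = \left(\frac{49}{10}\right)^{2} = \frac{2401}{100}$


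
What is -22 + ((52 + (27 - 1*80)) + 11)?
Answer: -12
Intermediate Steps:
-22 + ((52 + (27 - 1*80)) + 11) = -22 + ((52 + (27 - 80)) + 11) = -22 + ((52 - 53) + 11) = -22 + (-1 + 11) = -22 + 10 = -12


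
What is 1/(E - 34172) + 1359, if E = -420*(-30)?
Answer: 29316347/21572 ≈ 1359.0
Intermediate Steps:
E = 12600
1/(E - 34172) + 1359 = 1/(12600 - 34172) + 1359 = 1/(-21572) + 1359 = -1/21572 + 1359 = 29316347/21572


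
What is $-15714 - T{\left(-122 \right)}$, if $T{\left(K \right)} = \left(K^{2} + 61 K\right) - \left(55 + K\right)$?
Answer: $-23223$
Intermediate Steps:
$T{\left(K \right)} = -55 + K^{2} + 60 K$
$-15714 - T{\left(-122 \right)} = -15714 - \left(-55 + \left(-122\right)^{2} + 60 \left(-122\right)\right) = -15714 - \left(-55 + 14884 - 7320\right) = -15714 - 7509 = -23223$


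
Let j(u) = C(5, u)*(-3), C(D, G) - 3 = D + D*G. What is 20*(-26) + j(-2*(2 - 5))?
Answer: -634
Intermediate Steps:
C(D, G) = 3 + D + D*G (C(D, G) = 3 + (D + D*G) = 3 + D + D*G)
j(u) = -24 - 15*u (j(u) = (3 + 5 + 5*u)*(-3) = (8 + 5*u)*(-3) = -24 - 15*u)
20*(-26) + j(-2*(2 - 5)) = 20*(-26) + (-24 - (-30)*(2 - 5)) = -520 + (-24 - (-30)*(-3)) = -520 + (-24 - 15*6) = -520 + (-24 - 90) = -520 - 114 = -634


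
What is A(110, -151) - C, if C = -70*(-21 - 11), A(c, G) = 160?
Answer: -2080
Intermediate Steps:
C = 2240 (C = -70*(-32) = 2240)
A(110, -151) - C = 160 - 1*2240 = 160 - 2240 = -2080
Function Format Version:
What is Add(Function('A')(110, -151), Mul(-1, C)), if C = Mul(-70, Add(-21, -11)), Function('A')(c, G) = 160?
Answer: -2080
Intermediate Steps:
C = 2240 (C = Mul(-70, -32) = 2240)
Add(Function('A')(110, -151), Mul(-1, C)) = Add(160, Mul(-1, 2240)) = Add(160, -2240) = -2080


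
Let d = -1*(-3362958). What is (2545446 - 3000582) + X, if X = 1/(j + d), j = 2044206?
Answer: -2460994994303/5407164 ≈ -4.5514e+5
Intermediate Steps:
d = 3362958
X = 1/5407164 (X = 1/(2044206 + 3362958) = 1/5407164 ≈ 1.8494e-7)
(2545446 - 3000582) + X = (2545446 - 3000582) + 1/5407164 = -455136 + 1/5407164 = -2460994994303/5407164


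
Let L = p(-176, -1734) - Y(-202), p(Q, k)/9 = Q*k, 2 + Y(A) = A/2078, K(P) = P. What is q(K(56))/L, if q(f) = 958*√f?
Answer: 1990724*√14/2853777763 ≈ 0.0026101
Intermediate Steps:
Y(A) = -2 + A/2078
p(Q, k) = 9*Q*k (p(Q, k) = 9*(Q*k) = 9*Q*k)
L = 2853777763/1039 (L = 9*(-176)*(-1734) - (-2 + (1/2078)*(-202)) = 2746656 - (-2 - 101/1039) = 2746656 - 1*(-2179/1039) = 2746656 + 2179/1039 = 2853777763/1039 ≈ 2.7467e+6)
q(K(56))/L = (958*√56)/(2853777763/1039) = (958*(2*√14))*(1039/2853777763) = (1916*√14)*(1039/2853777763) = 1990724*√14/2853777763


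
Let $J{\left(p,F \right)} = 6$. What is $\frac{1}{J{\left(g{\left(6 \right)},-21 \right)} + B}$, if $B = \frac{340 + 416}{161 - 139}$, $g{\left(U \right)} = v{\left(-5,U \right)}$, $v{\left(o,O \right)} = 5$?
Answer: $\frac{11}{444} \approx 0.024775$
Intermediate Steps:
$g{\left(U \right)} = 5$
$B = \frac{378}{11}$ ($B = \frac{756}{22} = 756 \cdot \frac{1}{22} = \frac{378}{11} \approx 34.364$)
$\frac{1}{J{\left(g{\left(6 \right)},-21 \right)} + B} = \frac{1}{6 + \frac{378}{11}} = \frac{1}{\frac{444}{11}} = \frac{11}{444}$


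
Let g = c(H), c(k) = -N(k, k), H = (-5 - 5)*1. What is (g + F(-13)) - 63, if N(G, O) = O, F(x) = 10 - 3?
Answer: -46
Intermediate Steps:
F(x) = 7
H = -10 (H = -10*1 = -10)
c(k) = -k
g = 10 (g = -1*(-10) = 10)
(g + F(-13)) - 63 = (10 + 7) - 63 = 17 - 63 = -46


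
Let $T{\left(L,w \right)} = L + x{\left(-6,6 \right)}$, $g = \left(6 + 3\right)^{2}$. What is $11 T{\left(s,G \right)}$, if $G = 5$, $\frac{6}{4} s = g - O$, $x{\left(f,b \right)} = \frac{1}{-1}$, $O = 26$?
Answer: $\frac{1177}{3} \approx 392.33$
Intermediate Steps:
$x{\left(f,b \right)} = -1$
$g = 81$ ($g = 9^{2} = 81$)
$s = \frac{110}{3}$ ($s = \frac{2 \left(81 - 26\right)}{3} = \frac{2}{3} \cdot 55 = \frac{110}{3} \approx 36.667$)
$T{\left(L,w \right)} = -1 + L$ ($T{\left(L,w \right)} = L - 1 = -1 + L$)
$11 T{\left(s,G \right)} = 11 \left(-1 + \frac{110}{3}\right) = 11 \cdot \frac{107}{3} = \frac{1177}{3}$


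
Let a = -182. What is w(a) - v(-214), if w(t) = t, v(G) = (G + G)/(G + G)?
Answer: -183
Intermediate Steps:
v(G) = 1 (v(G) = (2*G)/((2*G)) = (2*G)*(1/(2*G)) = 1)
w(a) - v(-214) = -182 - 1*1 = -182 - 1 = -183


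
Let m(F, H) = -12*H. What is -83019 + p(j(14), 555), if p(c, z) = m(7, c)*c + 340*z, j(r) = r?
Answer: 103329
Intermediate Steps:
p(c, z) = -12*c**2 + 340*z (p(c, z) = (-12*c)*c + 340*z = -12*c**2 + 340*z)
-83019 + p(j(14), 555) = -83019 + (-12*14**2 + 340*555) = -83019 + (-12*196 + 188700) = -83019 + (-2352 + 188700) = -83019 + 186348 = 103329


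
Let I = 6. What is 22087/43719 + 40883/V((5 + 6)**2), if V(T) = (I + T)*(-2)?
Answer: -137057983/854202 ≈ -160.45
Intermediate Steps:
V(T) = -12 - 2*T (V(T) = (6 + T)*(-2) = -12 - 2*T)
22087/43719 + 40883/V((5 + 6)**2) = 22087/43719 + 40883/(-12 - 2*(5 + 6)**2) = 22087*(1/43719) + 40883/(-12 - 2*11**2) = 1699/3363 + 40883/(-12 - 2*121) = 1699/3363 + 40883/(-12 - 242) = 1699/3363 + 40883/(-254) = 1699/3363 + 40883*(-1/254) = 1699/3363 - 40883/254 = -137057983/854202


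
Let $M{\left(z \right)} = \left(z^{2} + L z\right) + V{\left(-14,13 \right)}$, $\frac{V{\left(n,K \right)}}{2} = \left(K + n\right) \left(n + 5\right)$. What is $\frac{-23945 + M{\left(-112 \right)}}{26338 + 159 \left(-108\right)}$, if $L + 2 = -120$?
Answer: $\frac{2281}{9166} \approx 0.24885$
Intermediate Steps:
$V{\left(n,K \right)} = 2 \left(5 + n\right) \left(K + n\right)$ ($V{\left(n,K \right)} = 2 \left(K + n\right) \left(n + 5\right) = 2 \left(K + n\right) \left(5 + n\right) = 2 \left(5 + n\right) \left(K + n\right)$)
$L = -122$ ($L = -2 - 120 = -122$)
$M{\left(z \right)} = 18 + z^{2} - 122 z$ ($M{\left(z \right)} = \left(z^{2} - 122 z\right) + \left(2 \left(-14\right)^{2} + 10 \cdot 13 + 10 \left(-14\right) + 2 \cdot 13 \left(-14\right)\right) = \left(z^{2} - 122 z\right) + \left(2 \cdot 196 + 130 - 140 - 364\right) = \left(z^{2} - 122 z\right) + \left(392 + 130 - 140 - 364\right) = \left(z^{2} - 122 z\right) + 18 = 18 + z^{2} - 122 z$)
$\frac{-23945 + M{\left(-112 \right)}}{26338 + 159 \left(-108\right)} = \frac{-23945 + \left(18 + \left(-112\right)^{2} - -13664\right)}{26338 + 159 \left(-108\right)} = \frac{-23945 + \left(18 + 12544 + 13664\right)}{26338 - 17172} = \frac{-23945 + 26226}{9166} = 2281 \cdot \frac{1}{9166} = \frac{2281}{9166}$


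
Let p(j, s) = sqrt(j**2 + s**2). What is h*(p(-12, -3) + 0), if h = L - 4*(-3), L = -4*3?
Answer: 0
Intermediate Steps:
L = -12
h = 0 (h = -12 - 4*(-3) = -12 + 12 = 0)
h*(p(-12, -3) + 0) = 0*(sqrt((-12)**2 + (-3)**2) + 0) = 0*(sqrt(144 + 9) + 0) = 0*(sqrt(153) + 0) = 0*(3*sqrt(17) + 0) = 0*(3*sqrt(17)) = 0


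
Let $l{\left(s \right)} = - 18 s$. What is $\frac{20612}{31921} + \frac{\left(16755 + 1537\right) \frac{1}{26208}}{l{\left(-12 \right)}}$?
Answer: $\frac{29316736717}{45175620672} \approx 0.64895$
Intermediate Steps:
$\frac{20612}{31921} + \frac{\left(16755 + 1537\right) \frac{1}{26208}}{l{\left(-12 \right)}} = \frac{20612}{31921} + \frac{\left(16755 + 1537\right) \frac{1}{26208}}{\left(-18\right) \left(-12\right)} = 20612 \cdot \frac{1}{31921} + \frac{18292 \cdot \frac{1}{26208}}{216} = \frac{20612}{31921} + \frac{4573}{6552} \cdot \frac{1}{216} = \frac{20612}{31921} + \frac{4573}{1415232} = \frac{29316736717}{45175620672}$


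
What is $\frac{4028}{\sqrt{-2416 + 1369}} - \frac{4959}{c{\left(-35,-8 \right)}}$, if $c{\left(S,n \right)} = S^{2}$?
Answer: $- \frac{4959}{1225} - \frac{4028 i \sqrt{1047}}{1047} \approx -4.0482 - 124.48 i$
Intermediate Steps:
$\frac{4028}{\sqrt{-2416 + 1369}} - \frac{4959}{c{\left(-35,-8 \right)}} = \frac{4028}{\sqrt{-2416 + 1369}} - \frac{4959}{\left(-35\right)^{2}} = \frac{4028}{\sqrt{-1047}} - \frac{4959}{1225} = \frac{4028}{i \sqrt{1047}} - \frac{4959}{1225} = 4028 \left(- \frac{i \sqrt{1047}}{1047}\right) - \frac{4959}{1225} = - \frac{4028 i \sqrt{1047}}{1047} - \frac{4959}{1225} = - \frac{4959}{1225} - \frac{4028 i \sqrt{1047}}{1047}$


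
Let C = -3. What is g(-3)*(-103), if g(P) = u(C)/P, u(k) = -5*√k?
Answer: -515*I*√3/3 ≈ -297.34*I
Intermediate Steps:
g(P) = -5*I*√3/P (g(P) = (-5*I*√3)/P = -5*I*√3/P)
g(-3)*(-103) = -5*I*√3/(-3)*(-103) = -5*I*√3*(-⅓)*(-103) = (5*I*√3/3)*(-103) = -515*I*√3/3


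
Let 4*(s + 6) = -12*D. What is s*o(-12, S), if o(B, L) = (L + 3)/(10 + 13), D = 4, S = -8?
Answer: 90/23 ≈ 3.9130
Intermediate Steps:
o(B, L) = 3/23 + L/23 (o(B, L) = (3 + L)/23 = (3 + L)*(1/23) = 3/23 + L/23)
s = -18 (s = -6 + (-12*4)/4 = -6 + (¼)*(-48) = -6 - 12 = -18)
s*o(-12, S) = -18*(3/23 + (1/23)*(-8)) = -18*(3/23 - 8/23) = -18*(-5/23) = 90/23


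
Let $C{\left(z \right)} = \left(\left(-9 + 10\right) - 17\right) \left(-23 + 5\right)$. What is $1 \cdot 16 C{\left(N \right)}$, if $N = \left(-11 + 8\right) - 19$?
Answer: $4608$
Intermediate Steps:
$N = -22$ ($N = -3 - 19 = -22$)
$C{\left(z \right)} = 288$ ($C{\left(z \right)} = \left(1 - 17\right) \left(-18\right) = \left(-16\right) \left(-18\right) = 288$)
$1 \cdot 16 C{\left(N \right)} = 1 \cdot 16 \cdot 288 = 16 \cdot 288 = 4608$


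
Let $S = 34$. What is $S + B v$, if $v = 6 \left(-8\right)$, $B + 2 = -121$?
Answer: $5938$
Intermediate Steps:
$B = -123$ ($B = -2 - 121 = -123$)
$v = -48$
$S + B v = 34 - -5904 = 34 + 5904 = 5938$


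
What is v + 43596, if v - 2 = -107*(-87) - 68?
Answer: 52839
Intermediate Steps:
v = 9243 (v = 2 + (-107*(-87) - 68) = 2 + (9309 - 68) = 2 + 9241 = 9243)
v + 43596 = 9243 + 43596 = 52839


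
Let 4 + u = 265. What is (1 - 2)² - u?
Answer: -260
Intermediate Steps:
u = 261 (u = -4 + 265 = 261)
(1 - 2)² - u = (1 - 2)² - 1*261 = (-1)² - 261 = 1 - 261 = -260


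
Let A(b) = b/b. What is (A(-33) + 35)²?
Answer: 1296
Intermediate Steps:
A(b) = 1
(A(-33) + 35)² = (1 + 35)² = 36² = 1296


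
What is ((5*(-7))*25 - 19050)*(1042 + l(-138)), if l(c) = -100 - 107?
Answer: -16637375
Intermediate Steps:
l(c) = -207
((5*(-7))*25 - 19050)*(1042 + l(-138)) = ((5*(-7))*25 - 19050)*(1042 - 207) = (-35*25 - 19050)*835 = (-875 - 19050)*835 = -19925*835 = -16637375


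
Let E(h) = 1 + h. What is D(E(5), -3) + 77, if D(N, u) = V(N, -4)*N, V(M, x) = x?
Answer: 53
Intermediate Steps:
D(N, u) = -4*N
D(E(5), -3) + 77 = -4*(1 + 5) + 77 = -4*6 + 77 = -24 + 77 = 53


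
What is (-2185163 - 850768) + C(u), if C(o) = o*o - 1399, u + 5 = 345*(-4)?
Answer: -1119105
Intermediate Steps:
u = -1385 (u = -5 + 345*(-4) = -5 - 1380 = -1385)
C(o) = -1399 + o² (C(o) = o² - 1399 = -1399 + o²)
(-2185163 - 850768) + C(u) = (-2185163 - 850768) + (-1399 + (-1385)²) = -3035931 + (-1399 + 1918225) = -3035931 + 1916826 = -1119105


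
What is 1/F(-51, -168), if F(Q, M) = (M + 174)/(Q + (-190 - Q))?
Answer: -95/3 ≈ -31.667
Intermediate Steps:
F(Q, M) = -87/95 - M/190 (F(Q, M) = (174 + M)/(-190) = (174 + M)*(-1/190) = -87/95 - M/190)
1/F(-51, -168) = 1/(-87/95 - 1/190*(-168)) = 1/(-87/95 + 84/95) = 1/(-3/95) = -95/3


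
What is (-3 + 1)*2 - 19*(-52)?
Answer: 984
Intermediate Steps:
(-3 + 1)*2 - 19*(-52) = -2*2 + 988 = -4 + 988 = 984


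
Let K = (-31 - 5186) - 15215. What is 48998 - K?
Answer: 69430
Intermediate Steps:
K = -20432 (K = -5217 - 15215 = -20432)
48998 - K = 48998 - 1*(-20432) = 48998 + 20432 = 69430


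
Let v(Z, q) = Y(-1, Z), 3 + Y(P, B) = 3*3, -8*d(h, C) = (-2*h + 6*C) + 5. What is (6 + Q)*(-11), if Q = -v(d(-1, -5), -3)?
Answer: 0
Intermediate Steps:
d(h, C) = -5/8 - 3*C/4 + h/4 (d(h, C) = -((-2*h + 6*C) + 5)/8 = -(5 - 2*h + 6*C)/8 = -5/8 - 3*C/4 + h/4)
Y(P, B) = 6 (Y(P, B) = -3 + 3*3 = -3 + 9 = 6)
v(Z, q) = 6
Q = -6 (Q = -1*6 = -6)
(6 + Q)*(-11) = (6 - 6)*(-11) = 0*(-11) = 0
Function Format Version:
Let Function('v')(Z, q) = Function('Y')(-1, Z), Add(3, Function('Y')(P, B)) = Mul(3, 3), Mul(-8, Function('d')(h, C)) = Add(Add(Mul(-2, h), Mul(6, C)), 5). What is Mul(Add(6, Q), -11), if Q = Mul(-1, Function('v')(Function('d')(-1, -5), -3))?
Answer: 0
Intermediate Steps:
Function('d')(h, C) = Add(Rational(-5, 8), Mul(Rational(-3, 4), C), Mul(Rational(1, 4), h)) (Function('d')(h, C) = Mul(Rational(-1, 8), Add(Add(Mul(-2, h), Mul(6, C)), 5)) = Mul(Rational(-1, 8), Add(5, Mul(-2, h), Mul(6, C))) = Add(Rational(-5, 8), Mul(Rational(-3, 4), C), Mul(Rational(1, 4), h)))
Function('Y')(P, B) = 6 (Function('Y')(P, B) = Add(-3, Mul(3, 3)) = Add(-3, 9) = 6)
Function('v')(Z, q) = 6
Q = -6 (Q = Mul(-1, 6) = -6)
Mul(Add(6, Q), -11) = Mul(Add(6, -6), -11) = Mul(0, -11) = 0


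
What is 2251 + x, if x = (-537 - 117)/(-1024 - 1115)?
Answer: 1605181/713 ≈ 2251.3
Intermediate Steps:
x = 218/713 (x = -654/(-2139) = -654*(-1/2139) = 218/713 ≈ 0.30575)
2251 + x = 2251 + 218/713 = 1605181/713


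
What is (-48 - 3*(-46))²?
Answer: 8100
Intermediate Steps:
(-48 - 3*(-46))² = (-48 + 138)² = 90² = 8100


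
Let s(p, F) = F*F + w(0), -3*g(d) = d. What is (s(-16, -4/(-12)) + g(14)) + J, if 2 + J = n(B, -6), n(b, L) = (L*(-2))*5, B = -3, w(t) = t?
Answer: 481/9 ≈ 53.444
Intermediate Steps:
g(d) = -d/3
s(p, F) = F² (s(p, F) = F*F + 0 = F² + 0 = F²)
n(b, L) = -10*L (n(b, L) = -2*L*5 = -10*L)
J = 58 (J = -2 - 10*(-6) = -2 + 60 = 58)
(s(-16, -4/(-12)) + g(14)) + J = ((-4/(-12))² - ⅓*14) + 58 = ((-4*(-1/12))² - 14/3) + 58 = ((⅓)² - 14/3) + 58 = (⅑ - 14/3) + 58 = -41/9 + 58 = 481/9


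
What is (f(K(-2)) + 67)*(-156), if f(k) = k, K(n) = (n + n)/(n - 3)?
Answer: -52884/5 ≈ -10577.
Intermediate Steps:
K(n) = 2*n/(-3 + n) (K(n) = (2*n)/(-3 + n) = 2*n/(-3 + n))
(f(K(-2)) + 67)*(-156) = (2*(-2)/(-3 - 2) + 67)*(-156) = (2*(-2)/(-5) + 67)*(-156) = (2*(-2)*(-1/5) + 67)*(-156) = (4/5 + 67)*(-156) = (339/5)*(-156) = -52884/5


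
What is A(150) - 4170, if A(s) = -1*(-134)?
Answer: -4036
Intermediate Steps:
A(s) = 134
A(150) - 4170 = 134 - 4170 = -4036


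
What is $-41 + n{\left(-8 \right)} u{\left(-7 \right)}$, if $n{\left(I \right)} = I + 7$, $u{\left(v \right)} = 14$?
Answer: $-55$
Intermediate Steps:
$n{\left(I \right)} = 7 + I$
$-41 + n{\left(-8 \right)} u{\left(-7 \right)} = -41 + \left(7 - 8\right) 14 = -41 - 14 = -55$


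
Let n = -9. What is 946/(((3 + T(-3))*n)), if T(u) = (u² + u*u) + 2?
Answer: -946/207 ≈ -4.5700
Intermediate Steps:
T(u) = 2 + 2*u² (T(u) = (u² + u²) + 2 = 2*u² + 2 = 2 + 2*u²)
946/(((3 + T(-3))*n)) = 946/(((3 + (2 + 2*(-3)²))*(-9))) = 946/(((3 + (2 + 2*9))*(-9))) = 946/(((3 + (2 + 18))*(-9))) = 946/(((3 + 20)*(-9))) = 946/((23*(-9))) = 946/(-207) = 946*(-1/207) = -946/207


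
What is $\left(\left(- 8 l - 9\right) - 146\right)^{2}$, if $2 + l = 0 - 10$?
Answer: $3481$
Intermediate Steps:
$l = -12$ ($l = -2 + \left(0 - 10\right) = -2 - 10 = -12$)
$\left(\left(- 8 l - 9\right) - 146\right)^{2} = \left(\left(\left(-8\right) \left(-12\right) - 9\right) - 146\right)^{2} = \left(\left(96 - 9\right) - 146\right)^{2} = \left(87 - 146\right)^{2} = \left(-59\right)^{2} = 3481$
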